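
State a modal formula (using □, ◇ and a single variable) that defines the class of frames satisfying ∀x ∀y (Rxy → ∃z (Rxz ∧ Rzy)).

□□p → □p

A defining formula is □□p → □p (the C4 axiom).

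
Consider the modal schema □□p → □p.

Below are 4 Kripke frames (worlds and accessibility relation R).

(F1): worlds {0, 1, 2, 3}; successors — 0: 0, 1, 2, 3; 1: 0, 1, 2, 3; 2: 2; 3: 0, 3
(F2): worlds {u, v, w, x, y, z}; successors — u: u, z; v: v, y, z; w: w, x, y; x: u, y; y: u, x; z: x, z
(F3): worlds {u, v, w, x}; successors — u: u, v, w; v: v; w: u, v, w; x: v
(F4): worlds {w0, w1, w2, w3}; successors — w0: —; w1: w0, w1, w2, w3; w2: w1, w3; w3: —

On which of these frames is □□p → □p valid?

(F1), (F3), (F4)

Frame correspondent (Sahlqvist): ∀x ∀y (Rxy → ∃z (Rxz ∧ Rzy)) — i.e. density.
(F1): holds.
(F2): fails — Ryx but no t with Ryt and Rtx.
(F3): holds.
(F4): holds.
Valid on: (F1), (F3), (F4).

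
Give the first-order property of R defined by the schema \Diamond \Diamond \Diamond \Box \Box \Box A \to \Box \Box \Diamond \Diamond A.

This is a Sahlqvist (Geach-type) schema ◇^3□^3A → □^2◇^2A.
Minimal-valuation argument: fix x; take any y with xR^3y and any z with xR^2z. Set V(A) to the set of worlds R-reachable from y in exactly 3 steps. Then □^3A holds at y, so the antecedent holds at x; validity forces ◇^2A at z, giving a w with zR^2w and yR^3w.
First-order correspondent: \forall x \forall y \forall z ((x R^3 y \wedge x R^2 z) \to \exists w (y R^3 w \wedge z R^2 w)).

\forall x \forall y \forall z ((x R^3 y \wedge x R^2 z) \to \exists w (y R^3 w \wedge z R^2 w))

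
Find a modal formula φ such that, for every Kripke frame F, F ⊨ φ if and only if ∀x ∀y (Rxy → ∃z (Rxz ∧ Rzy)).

□□r → □r

This is density; the standard corresponding axiom is C4: □□r → □r.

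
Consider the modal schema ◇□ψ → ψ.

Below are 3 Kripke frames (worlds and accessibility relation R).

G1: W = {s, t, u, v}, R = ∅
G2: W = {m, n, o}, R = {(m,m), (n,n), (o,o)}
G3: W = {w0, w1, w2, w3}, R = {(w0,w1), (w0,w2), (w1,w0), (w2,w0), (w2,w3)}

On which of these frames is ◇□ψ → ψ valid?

G1, G2

The schema corresponds to a generalized confluence (Geach) condition: ∀x ∀y (xRy → ∃w (yRw ∧ x = w)).
G1: condition met.
G2: condition met.
G3: fails — w2Rw3 but no w with w3Rw and w2=w.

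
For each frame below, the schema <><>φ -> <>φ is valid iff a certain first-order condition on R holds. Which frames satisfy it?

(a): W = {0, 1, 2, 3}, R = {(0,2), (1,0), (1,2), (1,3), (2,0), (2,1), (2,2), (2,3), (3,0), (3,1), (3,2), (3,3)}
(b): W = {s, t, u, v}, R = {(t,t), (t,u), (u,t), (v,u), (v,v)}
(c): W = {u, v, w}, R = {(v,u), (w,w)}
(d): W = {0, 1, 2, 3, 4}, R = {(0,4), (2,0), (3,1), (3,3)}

(c)

The schema corresponds to transitivity: forall x forall y forall z (Rxy & Ryz -> Rxz).
(a): fails — R02 and R23 but not R03.
(b): fails — Rut and Rtu but not Ruu.
(c): holds.
(d): fails — R20 and R04 but not R24.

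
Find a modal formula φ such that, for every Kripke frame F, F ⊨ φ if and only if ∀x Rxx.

□s → s

The condition is reflexivity. The T schema □s → s defines it.
Suppose □s→s is valid. At any x set V(s)={w : Rxw}. Then □s holds at x, so s holds at x, i.e. Rxx.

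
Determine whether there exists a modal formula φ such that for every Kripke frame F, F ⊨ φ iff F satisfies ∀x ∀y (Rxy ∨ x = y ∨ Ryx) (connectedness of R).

No — not modally definable

If a class were modally definable it would be closed under disjoint unions (Goldblatt–Thomason).
Take 3 disjoint single-world reflexive frames: each is trivially connected, but their disjoint union has 3 worlds with no edge between distinct components, so it is not connected.
So the class is not modally definable.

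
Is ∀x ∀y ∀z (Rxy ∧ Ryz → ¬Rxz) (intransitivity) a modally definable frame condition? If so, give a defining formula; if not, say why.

Not modally definable

If a class were modally definable it would be closed under surjective bounded morphisms (Goldblatt–Thomason).
The 3-cycle (worlds a,b,c with a→b→c→a) is intransitive. Mapping every world to a single reflexive point • is a surjective bounded morphism; the reflexive point is not intransitive (R••∧R•• but R••).
So the class is not modally definable.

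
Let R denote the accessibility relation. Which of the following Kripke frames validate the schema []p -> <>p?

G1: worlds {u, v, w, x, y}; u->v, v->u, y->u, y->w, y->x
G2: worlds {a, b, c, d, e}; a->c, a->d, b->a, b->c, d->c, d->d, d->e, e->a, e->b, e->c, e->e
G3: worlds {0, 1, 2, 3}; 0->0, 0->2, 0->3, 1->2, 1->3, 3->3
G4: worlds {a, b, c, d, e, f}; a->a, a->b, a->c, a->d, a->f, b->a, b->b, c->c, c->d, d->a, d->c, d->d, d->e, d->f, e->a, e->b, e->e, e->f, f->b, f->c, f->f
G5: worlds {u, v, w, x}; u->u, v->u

G4

This is the axiom for seriality; its first-order frame correspondent is forall x exists y Rxy.
G1: fails — world w has no successor.
G2: fails — world c has no successor.
G3: fails — world 2 has no successor.
G4: ✓.
G5: fails — world w has no successor.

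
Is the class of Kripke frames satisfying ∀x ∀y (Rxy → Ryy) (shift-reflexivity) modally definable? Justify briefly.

Definable; □(□r → r) defines it

Yes: it is shift-reflexivity, defined by the T□ schema □(□r → r).
Suppose □(□r→r) is valid. Take Rxy and set V(r)={w : Ryw}. Then at y, □r holds; since □(□r→r) at x, □r→r at y, so r at y, i.e. Ryy.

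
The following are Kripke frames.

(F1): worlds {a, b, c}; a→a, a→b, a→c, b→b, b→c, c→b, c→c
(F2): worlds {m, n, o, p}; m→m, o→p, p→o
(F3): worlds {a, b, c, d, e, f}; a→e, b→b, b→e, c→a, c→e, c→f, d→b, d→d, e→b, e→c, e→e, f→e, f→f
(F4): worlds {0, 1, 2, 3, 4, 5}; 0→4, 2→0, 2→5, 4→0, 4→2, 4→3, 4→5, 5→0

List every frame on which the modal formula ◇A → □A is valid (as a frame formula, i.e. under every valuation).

(F2)

Frame correspondent (Sahlqvist): ∀x ∀y ∀z (Rxy ∧ Rxz → y = z) — i.e. partial functionality.
(F1): fails — a sees both a and b.
(F2): ✓.
(F3): fails — b sees both b and e.
(F4): fails — 2 sees both 0 and 5.
Valid on: (F2).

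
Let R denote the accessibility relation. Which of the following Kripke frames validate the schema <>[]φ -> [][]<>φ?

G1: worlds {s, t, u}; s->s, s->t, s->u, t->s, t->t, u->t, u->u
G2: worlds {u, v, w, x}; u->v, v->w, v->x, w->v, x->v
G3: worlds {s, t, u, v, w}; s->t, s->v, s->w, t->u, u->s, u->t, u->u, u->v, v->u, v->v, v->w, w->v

This is the axiom for a generalized confluence (Geach) condition; its first-order frame correspondent is forall x forall y forall z ((xRy & x R^2 z) -> exists w (yRw & zRw)).
G1: condition met.
G2: fails — uRv, uR²w but no t with vRt and wRt.
G3: fails — sRt, sR²w but no w* with tRw* and wRw*.
Valid on: G1.

G1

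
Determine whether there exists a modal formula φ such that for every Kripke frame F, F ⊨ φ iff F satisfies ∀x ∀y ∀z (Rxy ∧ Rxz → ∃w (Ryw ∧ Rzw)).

This is a Sahlqvist condition; the .2 axiom ◇□q → □◇q defines it.
Suppose ◇□q→□◇q is valid. Take Rxy, Rxz and set V(q)={w : Ryw}. Then □q at y so ◇□q at x, so □◇q at x, so ◇q at z, giving w with Rzw and Ryw.

Yes, by ◇□q → □◇q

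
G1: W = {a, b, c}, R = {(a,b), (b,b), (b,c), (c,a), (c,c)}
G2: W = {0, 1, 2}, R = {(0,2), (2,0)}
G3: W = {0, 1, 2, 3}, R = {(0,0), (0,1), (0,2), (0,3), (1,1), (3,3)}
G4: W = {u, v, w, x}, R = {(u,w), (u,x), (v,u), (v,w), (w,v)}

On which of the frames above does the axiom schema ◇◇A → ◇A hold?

G3

This is the axiom for transitivity; its first-order frame correspondent is ∀x ∀y ∀z (Rxy ∧ Ryz → Rxz).
G1: fails — Rbc and Rca but not Rba.
G2: fails — R20 and R02 but not R22.
G3: ✓.
G4: fails — Ruw and Rwv but not Ruv.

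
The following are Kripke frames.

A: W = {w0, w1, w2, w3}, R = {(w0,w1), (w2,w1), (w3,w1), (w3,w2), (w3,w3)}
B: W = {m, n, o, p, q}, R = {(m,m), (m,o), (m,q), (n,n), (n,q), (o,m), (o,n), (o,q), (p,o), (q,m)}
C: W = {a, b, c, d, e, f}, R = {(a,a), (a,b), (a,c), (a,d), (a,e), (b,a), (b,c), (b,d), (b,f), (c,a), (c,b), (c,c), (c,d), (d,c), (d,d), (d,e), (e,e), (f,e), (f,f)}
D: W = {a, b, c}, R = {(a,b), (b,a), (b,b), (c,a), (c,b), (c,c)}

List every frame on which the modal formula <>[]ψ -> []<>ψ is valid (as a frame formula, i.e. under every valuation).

D

The schema corresponds to convergence: forall x forall y forall z (Rxy & Rxz -> exists w (Ryw & Rzw)).
A: fails — Rw0w1 and Rw0w1 but w1 and w1 have no common successor.
B: fails — Rnn and Rnq but n and q have no common successor.
C: fails — Rab and Rae but b and e have no common successor.
D: satisfies the condition.
Valid on: D.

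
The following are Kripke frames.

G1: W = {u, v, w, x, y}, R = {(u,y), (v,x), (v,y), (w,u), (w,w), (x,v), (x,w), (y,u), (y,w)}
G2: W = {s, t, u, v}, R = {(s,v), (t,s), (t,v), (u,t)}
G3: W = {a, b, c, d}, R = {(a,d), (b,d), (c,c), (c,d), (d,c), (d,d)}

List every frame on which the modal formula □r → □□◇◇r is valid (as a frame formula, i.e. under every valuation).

Frame correspondent (Sahlqvist): ∀x ∀z (xR²z → ∃w (xRw ∧ zR²w)) — i.e. a generalized confluence (Geach) condition.
G1: fails — uR²u but no t with uRt and uR²t.
G2: fails — tR²v but no w with tRw and vR²w.
G3: satisfies the condition.
Valid on: G3.

G3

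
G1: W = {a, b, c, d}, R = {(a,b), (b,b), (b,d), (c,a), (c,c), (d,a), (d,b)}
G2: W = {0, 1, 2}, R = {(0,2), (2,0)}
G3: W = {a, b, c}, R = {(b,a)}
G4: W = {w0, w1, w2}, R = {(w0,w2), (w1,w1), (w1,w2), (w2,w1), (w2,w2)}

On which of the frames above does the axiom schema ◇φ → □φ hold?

This is the axiom for partial functionality; its first-order frame correspondent is ∀x ∀y ∀z (Rxy ∧ Rxz → y = z).
G1: fails — b sees both b and d.
G2: holds.
G3: holds.
G4: fails — w1 sees both w1 and w2.

G2, G3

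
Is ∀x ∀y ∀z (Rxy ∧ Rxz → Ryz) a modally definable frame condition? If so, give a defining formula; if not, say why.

Yes, by ◇p → □◇p

The condition is the Euclidean property. A defining modal formula is ◇p → □◇p.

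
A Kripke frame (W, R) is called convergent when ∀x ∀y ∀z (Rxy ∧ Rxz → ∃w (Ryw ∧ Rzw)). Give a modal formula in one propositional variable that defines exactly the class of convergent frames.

A defining formula is ◇□q → □◇q (the .2 axiom).

◇□q → □◇q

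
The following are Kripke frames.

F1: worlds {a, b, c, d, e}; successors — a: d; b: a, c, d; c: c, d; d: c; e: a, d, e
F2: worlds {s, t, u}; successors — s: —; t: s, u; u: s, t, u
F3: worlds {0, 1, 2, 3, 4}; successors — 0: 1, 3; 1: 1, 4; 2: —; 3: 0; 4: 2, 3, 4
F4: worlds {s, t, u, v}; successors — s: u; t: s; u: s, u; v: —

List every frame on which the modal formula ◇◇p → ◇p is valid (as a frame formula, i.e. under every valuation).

none

This is the axiom for transitivity; its first-order frame correspondent is ∀x ∀y ∀z (Rxy ∧ Ryz → Rxz).
F1: fails — Rdc and Rcd but not Rdd.
F2: fails — Rtu and Rut but not Rtt.
F3: fails — R43 and R30 but not R40.
F4: fails — Rsu and Rus but not Rss.
Valid on no frame.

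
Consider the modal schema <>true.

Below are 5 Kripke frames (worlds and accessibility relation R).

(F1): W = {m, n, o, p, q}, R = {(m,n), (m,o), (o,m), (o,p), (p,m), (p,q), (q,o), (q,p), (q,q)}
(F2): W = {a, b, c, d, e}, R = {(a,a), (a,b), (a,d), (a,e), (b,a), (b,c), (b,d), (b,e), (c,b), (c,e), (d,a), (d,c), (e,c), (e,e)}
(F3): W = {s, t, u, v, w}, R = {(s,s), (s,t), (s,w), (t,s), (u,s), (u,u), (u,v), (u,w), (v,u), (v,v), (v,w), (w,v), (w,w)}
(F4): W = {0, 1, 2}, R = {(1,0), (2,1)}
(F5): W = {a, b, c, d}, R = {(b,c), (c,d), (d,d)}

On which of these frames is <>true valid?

(F2), (F3)

This is the axiom for seriality; its first-order frame correspondent is forall x exists y Rxy.
(F1): fails — world n has no successor.
(F2): condition met.
(F3): condition met.
(F4): fails — world 0 has no successor.
(F5): fails — world a has no successor.
Valid on: (F2), (F3).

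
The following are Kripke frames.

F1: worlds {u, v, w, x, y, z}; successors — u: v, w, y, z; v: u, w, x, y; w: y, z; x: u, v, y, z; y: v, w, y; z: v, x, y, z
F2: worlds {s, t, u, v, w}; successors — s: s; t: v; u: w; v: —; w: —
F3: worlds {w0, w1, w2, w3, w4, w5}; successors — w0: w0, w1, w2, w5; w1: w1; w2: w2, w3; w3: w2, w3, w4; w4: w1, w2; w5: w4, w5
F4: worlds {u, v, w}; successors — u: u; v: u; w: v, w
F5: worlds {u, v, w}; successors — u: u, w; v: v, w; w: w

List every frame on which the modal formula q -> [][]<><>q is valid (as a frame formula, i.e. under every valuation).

F2

This is the axiom for a generalized confluence (Geach) condition; its first-order frame correspondent is forall x forall z (x R^2 z -> exists w (x = w & z R^2 w)).
F1: fails — uR²w but no t with u=t and wR²t.
F2: ✓.
F3: fails — w0R²w1 but no w with w0=w and w1R²w.
F4: fails — vR²u but no t with v=t and uR²t.
F5: fails — uR²w but no t with u=t and wR²t.
Valid on: F2.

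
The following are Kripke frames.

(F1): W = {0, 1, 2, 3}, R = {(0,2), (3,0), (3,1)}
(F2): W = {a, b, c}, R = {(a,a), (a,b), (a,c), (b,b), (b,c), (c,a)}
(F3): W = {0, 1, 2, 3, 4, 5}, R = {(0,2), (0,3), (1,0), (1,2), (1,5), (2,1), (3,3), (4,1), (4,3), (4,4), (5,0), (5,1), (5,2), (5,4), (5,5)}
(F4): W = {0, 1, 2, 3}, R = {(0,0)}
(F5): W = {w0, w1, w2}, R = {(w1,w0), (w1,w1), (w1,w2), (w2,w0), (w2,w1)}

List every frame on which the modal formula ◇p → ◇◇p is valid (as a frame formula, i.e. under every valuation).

The schema corresponds to a generalized confluence (Geach) condition: ∀x ∀y (xRy → ∃w (y = w ∧ xR²w)).
(F1): fails — 0R2 but no w with 2=w and 0R²w.
(F2): holds.
(F3): fails — 0R2 but no w with 2=w and 0R²w.
(F4): holds.
(F5): holds.

(F2), (F4), (F5)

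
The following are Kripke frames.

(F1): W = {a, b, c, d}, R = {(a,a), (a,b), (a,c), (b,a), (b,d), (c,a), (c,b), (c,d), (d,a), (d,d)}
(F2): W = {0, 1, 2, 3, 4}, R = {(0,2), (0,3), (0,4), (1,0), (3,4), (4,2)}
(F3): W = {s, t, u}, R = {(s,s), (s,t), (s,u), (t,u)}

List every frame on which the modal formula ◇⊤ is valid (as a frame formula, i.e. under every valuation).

(F1)

The schema corresponds to seriality: ∀x ∃y Rxy.
(F1): ✓.
(F2): fails — world 2 has no successor.
(F3): fails — world u has no successor.
Valid on: (F1).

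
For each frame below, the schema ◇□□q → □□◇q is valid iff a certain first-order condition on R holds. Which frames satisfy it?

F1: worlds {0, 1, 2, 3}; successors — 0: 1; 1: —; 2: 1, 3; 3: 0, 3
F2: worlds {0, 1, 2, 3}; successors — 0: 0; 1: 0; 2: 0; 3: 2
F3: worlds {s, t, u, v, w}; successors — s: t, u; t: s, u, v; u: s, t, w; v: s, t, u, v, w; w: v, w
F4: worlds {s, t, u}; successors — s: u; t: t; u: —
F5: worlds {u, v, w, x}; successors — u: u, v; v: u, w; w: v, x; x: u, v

F2, F3, F4, F5

Frame correspondent (Sahlqvist): ∀x ∀y ∀z ((xRy ∧ xR²z) → ∃w (yR²w ∧ zRw)) — i.e. a generalized confluence (Geach) condition.
F1: fails — 2R1, 2R²0 but no w with 1R²w and 0Rw.
F2: ✓.
F3: ✓.
F4: ✓.
F5: ✓.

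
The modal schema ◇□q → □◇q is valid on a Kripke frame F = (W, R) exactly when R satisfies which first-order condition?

convergence: ∀x ∀y ∀z (Rxy ∧ Rxz → ∃w (Ryw ∧ Rzw))

This schema is the .2 axiom.
It corresponds to convergence: ∀x ∀y ∀z (Rxy ∧ Rxz → ∃w (Ryw ∧ Rzw)).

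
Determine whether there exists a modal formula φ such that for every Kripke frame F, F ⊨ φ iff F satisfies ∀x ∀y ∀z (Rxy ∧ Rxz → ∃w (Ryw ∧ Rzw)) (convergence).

Yes, by ◇□q → □◇q

This is a Sahlqvist condition; the .2 axiom ◇□q → □◇q defines it.
Suppose ◇□q→□◇q is valid. Take Rxy, Rxz and set V(q)={w : Ryw}. Then □q at y so ◇□q at x, so □◇q at x, so ◇q at z, giving w with Rzw and Ryw.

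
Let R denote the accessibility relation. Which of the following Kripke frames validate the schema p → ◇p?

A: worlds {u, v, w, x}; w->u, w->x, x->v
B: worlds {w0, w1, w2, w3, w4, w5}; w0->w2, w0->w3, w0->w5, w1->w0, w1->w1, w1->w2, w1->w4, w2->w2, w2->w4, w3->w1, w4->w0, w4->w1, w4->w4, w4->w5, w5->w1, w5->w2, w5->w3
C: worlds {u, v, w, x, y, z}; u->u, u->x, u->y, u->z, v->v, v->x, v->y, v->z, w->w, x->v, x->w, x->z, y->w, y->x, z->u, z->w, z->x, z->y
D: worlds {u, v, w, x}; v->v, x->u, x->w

none

Frame correspondent (Sahlqvist): ∀x ∃w (x = w ∧ xRw) — i.e. a generalized confluence (Geach) condition.
A: fails — at u but no t with u=t and uRt.
B: fails — at w0 but no w with w0=w and w0Rw.
C: fails — at x but no t with x=t and xRt.
D: fails — at u but no t with u=t and uRt.
Valid on no frame.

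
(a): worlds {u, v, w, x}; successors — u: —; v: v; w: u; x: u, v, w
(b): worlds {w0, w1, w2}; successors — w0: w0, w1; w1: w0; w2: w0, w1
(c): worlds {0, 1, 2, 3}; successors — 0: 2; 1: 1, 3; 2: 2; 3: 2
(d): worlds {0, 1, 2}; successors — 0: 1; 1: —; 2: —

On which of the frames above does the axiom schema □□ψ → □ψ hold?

Frame correspondent (Sahlqvist): ∀x ∀y (Rxy → ∃z (Rxz ∧ Rzy)) — i.e. density.
(a): fails — Rxw but no z with Rxz and Rzw.
(b): ✓.
(c): ✓.
(d): fails — R01 but no z with R0z and Rz1.

(b), (c)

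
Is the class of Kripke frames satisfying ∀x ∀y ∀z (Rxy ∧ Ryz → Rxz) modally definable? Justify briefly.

This is a Sahlqvist condition; the 4 axiom □r → □□r defines it.
Suppose □r→□□r is valid. Take Rxy, Ryz and set V(r)={w : Rxw}. Then □r at x, so □□r at x, so □r at y, so r at z, i.e. Rxz.

Definable; □r → □□r defines it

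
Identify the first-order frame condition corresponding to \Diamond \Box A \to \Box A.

the Euclidean property

This schema is equivalent to the 5 axiom ◇A → □◇A.
Its frame correspondent is the Euclidean property — \forall x \forall y \forall z (Rxy \wedge Rxz \to Ryz).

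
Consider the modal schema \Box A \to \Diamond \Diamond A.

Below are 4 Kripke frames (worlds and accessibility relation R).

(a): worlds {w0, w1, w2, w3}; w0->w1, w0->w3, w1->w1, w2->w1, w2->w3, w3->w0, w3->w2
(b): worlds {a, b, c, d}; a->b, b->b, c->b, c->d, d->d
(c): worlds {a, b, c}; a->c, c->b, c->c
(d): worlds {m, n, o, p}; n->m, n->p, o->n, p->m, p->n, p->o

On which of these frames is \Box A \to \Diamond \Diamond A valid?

(b)

Frame correspondent (Sahlqvist): \forall x \exists w (xRw \wedge x R^2 w) — i.e. a generalized confluence (Geach) condition.
(a): fails — at w3 but no w with w3Rw and w3R²w.
(b): condition met.
(c): fails — at b but no w with bRw and bR²w.
(d): fails — at m but no w with mRw and mR²w.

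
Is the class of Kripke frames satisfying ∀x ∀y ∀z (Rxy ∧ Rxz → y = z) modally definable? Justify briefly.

Yes: it is partial functionality, defined by the CD schema ◇q → □q.
Suppose ◇q→□q is valid. Take Rxy, Rxz and set V(q)={y}. Then ◇q at x, so □q at x, so q at z, i.e. z=y.

Yes — defined by ◇q → □q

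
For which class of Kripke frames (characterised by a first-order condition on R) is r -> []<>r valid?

symmetry

Suppose r→□◇r is valid. Take Rxy and set V(r)={x}. Then r at x, so □◇r at x, so ◇r at y, so some z with Ryz has r; z=x, i.e. Ryx.
The converse is a direct semantic check.
Frame condition: forall x forall y (Rxy -> Ryx).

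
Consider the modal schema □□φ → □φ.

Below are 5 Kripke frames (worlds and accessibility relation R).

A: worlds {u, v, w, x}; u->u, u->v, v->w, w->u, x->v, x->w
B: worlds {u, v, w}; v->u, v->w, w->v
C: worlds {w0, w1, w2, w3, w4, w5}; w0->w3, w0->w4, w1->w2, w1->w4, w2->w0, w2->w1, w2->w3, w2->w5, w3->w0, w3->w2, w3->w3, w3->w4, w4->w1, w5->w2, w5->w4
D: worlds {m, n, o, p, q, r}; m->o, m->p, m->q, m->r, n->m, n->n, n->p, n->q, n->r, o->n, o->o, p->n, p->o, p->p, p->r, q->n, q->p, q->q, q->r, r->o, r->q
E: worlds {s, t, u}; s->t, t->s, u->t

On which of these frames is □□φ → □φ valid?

This is the axiom for density; its first-order frame correspondent is ∀x ∀y (Rxy → ∃z (Rxz ∧ Rzy)).
A: fails — Rvw but no z with Rvz and Rzw.
B: fails — Rvu but no z with Rvz and Rzu.
C: fails — Rw1w2 but no z with Rw1z and Rzw2.
D: condition met.
E: fails — Rts but no z with Rtz and Rzs.
Valid on: D.

D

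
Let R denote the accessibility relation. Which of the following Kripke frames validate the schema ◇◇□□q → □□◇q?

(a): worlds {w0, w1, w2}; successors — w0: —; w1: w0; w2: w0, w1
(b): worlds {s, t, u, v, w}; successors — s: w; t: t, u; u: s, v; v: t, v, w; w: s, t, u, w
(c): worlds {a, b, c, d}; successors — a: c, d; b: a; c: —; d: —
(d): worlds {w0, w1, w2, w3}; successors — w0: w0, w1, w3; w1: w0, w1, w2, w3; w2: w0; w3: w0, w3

This is the axiom for a generalized confluence (Geach) condition; its first-order frame correspondent is ∀x ∀y ∀z ((xR²y ∧ xR²z) → ∃w (yR²w ∧ zRw)).
(a): fails — w2R²w0, w2R²w0 but no w with w0R²w and w0Rw.
(b): fails — sR²t, sR²s but no w* with tR²w* and sRw*.
(c): fails — bR²c, bR²c but no w with cR²w and cRw.
(d): holds.

(d)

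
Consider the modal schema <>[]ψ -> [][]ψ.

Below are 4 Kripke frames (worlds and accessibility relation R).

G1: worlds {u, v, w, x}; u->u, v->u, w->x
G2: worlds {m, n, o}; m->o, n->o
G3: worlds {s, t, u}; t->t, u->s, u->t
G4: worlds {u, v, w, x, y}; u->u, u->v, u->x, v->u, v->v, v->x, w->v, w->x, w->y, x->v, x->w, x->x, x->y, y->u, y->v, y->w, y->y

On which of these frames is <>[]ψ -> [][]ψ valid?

The schema corresponds to a generalized confluence (Geach) condition: forall x forall y forall z ((xRy & x R^2 z) -> exists w (yRw & z = w)).
G1: ✓.
G2: ✓.
G3: fails — uRs, uR²t but no w with sRw and t=w.
G4: fails — uRu, uR²w but no t with uRt and w=t.

G1, G2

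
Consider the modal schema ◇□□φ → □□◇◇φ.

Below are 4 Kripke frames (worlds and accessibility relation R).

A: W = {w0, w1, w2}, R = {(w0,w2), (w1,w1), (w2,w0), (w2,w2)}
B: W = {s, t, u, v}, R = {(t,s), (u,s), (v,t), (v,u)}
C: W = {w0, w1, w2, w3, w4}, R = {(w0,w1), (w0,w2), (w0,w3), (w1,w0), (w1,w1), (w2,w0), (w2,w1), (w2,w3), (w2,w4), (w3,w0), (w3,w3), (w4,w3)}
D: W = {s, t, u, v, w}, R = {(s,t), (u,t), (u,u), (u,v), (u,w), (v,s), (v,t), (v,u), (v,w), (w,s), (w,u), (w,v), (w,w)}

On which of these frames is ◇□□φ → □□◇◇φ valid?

This is the axiom for a generalized confluence (Geach) condition; its first-order frame correspondent is ∀x ∀y ∀z ((xRy ∧ xR²z) → ∃w (yR²w ∧ zR²w)).
A: ✓.
B: fails — vRt, vR²s but no w with tR²w and sR²w.
C: ✓.
D: fails — uRt, uR²s but no w* with tR²w* and sR²w*.
Valid on: A, C.

A, C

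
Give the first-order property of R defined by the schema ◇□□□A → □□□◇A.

This is a Sahlqvist (Geach-type) schema ◇^1□^3A → □^3◇^1A.
Minimal-valuation argument: fix x; take any y with xR^1y and any z with xR^3z. Set V(A) to the set of worlds R-reachable from y in exactly 3 steps. Then □^3A holds at y, so the antecedent holds at x; validity forces ◇^1A at z, giving a w with zR^1w and yR^3w.
First-order correspondent: ∀x ∀y ∀z ((xRy ∧ xR³z) → ∃w (yR³w ∧ zRw)).

∀x ∀y ∀z ((xRy ∧ xR³z) → ∃w (yR³w ∧ zRw))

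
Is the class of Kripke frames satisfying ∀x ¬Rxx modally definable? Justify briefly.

No — not modally definable

If a class were modally definable it would be closed under surjective bounded morphisms (Goldblatt–Thomason).
The 2-cycle (worlds 0,1 with 0→1→0) is irreflexive, and the map sending every world to a single reflexive point • is a surjective bounded morphism (forth: every edge maps to (•,•); back: every world has a successor). So any modal formula valid on the 2-cycle is also valid on the reflexive point, which is not irreflexive.
So no modal formula (or set of formulas) defines exactly the irreflexive frames.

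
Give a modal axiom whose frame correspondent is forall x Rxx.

A defining formula is □s → s (the T axiom).
Suppose □s→s is valid. At any x set V(s)={w : Rxw}. Then □s holds at x, so s holds at x, i.e. Rxx.

□s → s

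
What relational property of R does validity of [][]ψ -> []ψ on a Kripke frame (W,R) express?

Suppose □□ψ→□ψ is valid. Take Rxy and set V(ψ)={w : xR²w}. Then □□ψ at x, so □ψ at x, so ψ at y, i.e. ∃z(Rxz∧Rzy).

density: forall x forall y (Rxy -> exists z (Rxz & Rzy))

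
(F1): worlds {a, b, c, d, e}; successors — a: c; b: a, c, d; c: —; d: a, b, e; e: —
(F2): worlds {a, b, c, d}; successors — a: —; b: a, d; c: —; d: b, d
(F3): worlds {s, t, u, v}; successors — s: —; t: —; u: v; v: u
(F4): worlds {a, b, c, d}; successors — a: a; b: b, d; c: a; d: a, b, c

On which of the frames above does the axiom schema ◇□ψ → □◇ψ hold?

(F3)

Frame correspondent (Sahlqvist): ∀x ∀y ∀z (Rxy ∧ Rxz → ∃w (Ryw ∧ Rzw)) — i.e. convergence.
(F1): fails — Rac and Rac but c and c have no common successor.
(F2): fails — Rba and Rba but a and a have no common successor.
(F3): satisfies the condition.
(F4): fails — Rdc and Rdb but c and b have no common successor.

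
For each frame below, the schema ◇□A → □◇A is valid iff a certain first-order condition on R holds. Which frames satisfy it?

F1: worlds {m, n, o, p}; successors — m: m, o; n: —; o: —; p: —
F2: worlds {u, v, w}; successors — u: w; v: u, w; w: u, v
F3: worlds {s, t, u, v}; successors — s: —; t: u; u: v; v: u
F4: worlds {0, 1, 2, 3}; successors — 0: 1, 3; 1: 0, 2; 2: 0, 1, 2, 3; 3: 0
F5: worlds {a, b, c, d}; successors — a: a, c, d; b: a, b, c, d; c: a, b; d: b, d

The schema corresponds to convergence: ∀x ∀y ∀z (Rxy ∧ Rxz → ∃w (Ryw ∧ Rzw)).
F1: fails — Rmo and Rmo but o and o have no common successor.
F2: fails — Rvw and Rvu but w and u have no common successor.
F3: satisfies the condition.
F4: fails — R23 and R20 but 3 and 0 have no common successor.
F5: satisfies the condition.
Valid on: F3, F5.

F3, F5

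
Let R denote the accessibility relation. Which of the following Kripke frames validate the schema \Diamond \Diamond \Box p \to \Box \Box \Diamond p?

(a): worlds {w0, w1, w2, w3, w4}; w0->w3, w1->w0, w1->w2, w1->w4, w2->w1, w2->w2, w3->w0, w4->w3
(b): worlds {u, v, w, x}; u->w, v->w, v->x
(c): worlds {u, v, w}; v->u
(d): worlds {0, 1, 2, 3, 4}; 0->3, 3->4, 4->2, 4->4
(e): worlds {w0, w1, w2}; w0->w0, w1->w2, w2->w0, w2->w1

(b), (c)

Frame correspondent (Sahlqvist): \forall x \forall y \forall z ((x R^2 y \wedge x R^2 z) \to \exists w (yRw \wedge zRw)) — i.e. a generalized confluence (Geach) condition.
(a): fails — w1R²w2, w1R²w3 but no w with w2Rw and w3Rw.
(b): ✓.
(c): ✓.
(d): fails — 3R²2, 3R²2 but no w with 2Rw and 2Rw.
(e): fails — w1R²w0, w1R²w1 but no w with w0Rw and w1Rw.
Valid on: (b), (c).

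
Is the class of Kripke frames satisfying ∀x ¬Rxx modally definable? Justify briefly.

If a class were modally definable it would be closed under surjective bounded morphisms (Goldblatt–Thomason).
The 4-cycle (worlds w0,w1,w2,w3 with w0→w1→w2→w3→w0) is irreflexive, and the map sending every world to a single reflexive point • is a surjective bounded morphism (forth: every edge maps to (•,•); back: every world has a successor). So any modal formula valid on the 4-cycle is also valid on the reflexive point, which is not irreflexive.
So the class is not modally definable.

Not modally definable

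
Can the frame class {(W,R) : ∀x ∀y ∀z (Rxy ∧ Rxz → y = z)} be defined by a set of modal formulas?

Yes: it is partial functionality, defined by the CD schema ◇r → □r.

Yes, by ◇r → □r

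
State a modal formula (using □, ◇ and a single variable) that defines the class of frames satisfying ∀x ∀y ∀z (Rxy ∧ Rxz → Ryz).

This is the Euclidean property; the standard corresponding axiom is 5: ◇r → □◇r.

◇r → □◇r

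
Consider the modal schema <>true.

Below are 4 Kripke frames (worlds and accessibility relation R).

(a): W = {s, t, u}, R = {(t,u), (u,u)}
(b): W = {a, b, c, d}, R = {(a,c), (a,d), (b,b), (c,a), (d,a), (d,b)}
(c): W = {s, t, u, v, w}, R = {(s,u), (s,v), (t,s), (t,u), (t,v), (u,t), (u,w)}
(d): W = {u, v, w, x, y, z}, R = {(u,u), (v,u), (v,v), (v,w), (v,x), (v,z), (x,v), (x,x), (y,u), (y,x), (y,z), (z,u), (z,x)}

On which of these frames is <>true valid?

(b)

This is the axiom for seriality; its first-order frame correspondent is forall x exists y Rxy.
(a): fails — world s has no successor.
(b): condition met.
(c): fails — world v has no successor.
(d): fails — world w has no successor.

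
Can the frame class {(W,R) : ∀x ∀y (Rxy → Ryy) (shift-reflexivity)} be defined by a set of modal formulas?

Definable; □(□r → r) defines it

The condition is shift-reflexivity. A defining modal formula is □(□r → r).
Suppose □(□r→r) is valid. Take Rxy and set V(r)={w : Ryw}. Then at y, □r holds; since □(□r→r) at x, □r→r at y, so r at y, i.e. Ryy.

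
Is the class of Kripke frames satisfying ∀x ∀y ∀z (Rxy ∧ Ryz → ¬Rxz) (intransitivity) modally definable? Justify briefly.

No — not modally definable

If a class were modally definable it would be closed under surjective bounded morphisms (Goldblatt–Thomason).
The 3-cycle (worlds 0,1,2 with 0→1→2→0) is intransitive. Mapping every world to a single reflexive point • is a surjective bounded morphism; the reflexive point is not intransitive (R••∧R•• but R••).
So the class is not modally definable.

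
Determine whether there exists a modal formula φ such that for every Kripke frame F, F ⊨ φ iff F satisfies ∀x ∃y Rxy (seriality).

Yes, by □q → ◇q

This is a Sahlqvist condition; the D axiom □q → ◇q defines it.
Suppose □q→◇q is valid. At any x set V(q)=W. Then □q at x, so ◇q at x, so x has a successor.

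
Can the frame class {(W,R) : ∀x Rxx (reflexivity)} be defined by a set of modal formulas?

The condition is reflexivity. A defining modal formula is □p → p.
Suppose □p→p is valid. At any x set V(p)={w : Rxw}. Then □p holds at x, so p holds at x, i.e. Rxx.

Definable; □p → p defines it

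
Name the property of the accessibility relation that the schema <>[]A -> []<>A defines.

Suppose ◇□A→□◇A is valid. Take Rxy, Rxz and set V(A)={w : Ryw}. Then □A at y so ◇□A at x, so □◇A at x, so ◇A at z, giving w with Rzw and Ryw.
Conversely, on a frame with convergence the schema holds at every world under every valuation.
So the correspondent is convergence.

Convergence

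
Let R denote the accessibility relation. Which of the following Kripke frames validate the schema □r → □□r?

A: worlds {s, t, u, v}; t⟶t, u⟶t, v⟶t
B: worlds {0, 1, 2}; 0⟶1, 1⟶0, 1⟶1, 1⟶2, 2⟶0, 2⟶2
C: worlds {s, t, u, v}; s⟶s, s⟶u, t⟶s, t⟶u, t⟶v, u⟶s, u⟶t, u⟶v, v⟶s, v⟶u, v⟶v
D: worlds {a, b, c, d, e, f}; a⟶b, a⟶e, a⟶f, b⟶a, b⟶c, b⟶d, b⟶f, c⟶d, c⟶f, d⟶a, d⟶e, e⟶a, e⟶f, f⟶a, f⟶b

A

Frame correspondent (Sahlqvist): ∀x ∀y ∀z (Rxy ∧ Ryz → Rxz) — i.e. transitivity.
A: holds.
B: fails — R01 and R10 but not R00.
C: fails — Ruv and Rvu but not Ruu.
D: fails — Rcd and Rda but not Rca.
Valid on: A.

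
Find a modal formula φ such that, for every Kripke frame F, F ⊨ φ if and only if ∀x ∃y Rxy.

□r → ◇r

This is seriality; the standard corresponding axiom is D: □r → ◇r.
Suppose □r→◇r is valid. At any x set V(r)=W. Then □r at x, so ◇r at x, so x has a successor.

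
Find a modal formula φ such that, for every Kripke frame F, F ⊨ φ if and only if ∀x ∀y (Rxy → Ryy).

The condition is shift-reflexivity. The T□ schema □(□p → p) defines it.
Suppose □(□p→p) is valid. Take Rxy and set V(p)={w : Ryw}. Then at y, □p holds; since □(□p→p) at x, □p→p at y, so p at y, i.e. Ryy.

□(□p → p)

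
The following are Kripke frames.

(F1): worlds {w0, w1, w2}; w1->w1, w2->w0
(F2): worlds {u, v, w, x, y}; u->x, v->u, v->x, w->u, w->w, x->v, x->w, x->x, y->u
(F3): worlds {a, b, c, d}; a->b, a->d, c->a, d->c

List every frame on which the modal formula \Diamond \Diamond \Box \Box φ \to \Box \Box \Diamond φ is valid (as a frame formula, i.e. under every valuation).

This is the axiom for a generalized confluence (Geach) condition; its first-order frame correspondent is \forall x \forall y \forall z ((x R^2 y \wedge x R^2 z) \to \exists w (y R^2 w \wedge zRw)).
(F1): holds.
(F2): holds.
(F3): fails — aR²c, aR²c but no w with cR²w and cRw.
Valid on: (F1), (F2).

(F1), (F2)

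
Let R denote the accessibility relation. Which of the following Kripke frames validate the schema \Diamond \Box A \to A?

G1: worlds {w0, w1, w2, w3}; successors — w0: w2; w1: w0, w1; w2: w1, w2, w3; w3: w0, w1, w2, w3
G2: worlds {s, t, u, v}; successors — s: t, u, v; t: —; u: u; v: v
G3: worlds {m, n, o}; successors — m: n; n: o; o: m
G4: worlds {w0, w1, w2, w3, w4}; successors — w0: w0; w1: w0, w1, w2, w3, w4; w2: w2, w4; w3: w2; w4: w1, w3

none

This is the axiom for symmetry; its first-order frame correspondent is \forall x \forall y (Rxy \to Ryx).
G1: fails — Rw1w0 but not Rw0w1.
G2: fails — Rsv but not Rvs.
G3: fails — Rno but not Ron.
G4: fails — Rw1w2 but not Rw2w1.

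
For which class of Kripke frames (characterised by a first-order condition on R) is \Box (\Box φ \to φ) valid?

Suppose □(□φ→φ) is valid. Take Rxy and set V(φ)={w : Ryw}. Then at y, □φ holds; since □(□φ→φ) at x, □φ→φ at y, so φ at y, i.e. Ryy.

shift-reflexivity: \forall x \forall y (Rxy \to Ryy)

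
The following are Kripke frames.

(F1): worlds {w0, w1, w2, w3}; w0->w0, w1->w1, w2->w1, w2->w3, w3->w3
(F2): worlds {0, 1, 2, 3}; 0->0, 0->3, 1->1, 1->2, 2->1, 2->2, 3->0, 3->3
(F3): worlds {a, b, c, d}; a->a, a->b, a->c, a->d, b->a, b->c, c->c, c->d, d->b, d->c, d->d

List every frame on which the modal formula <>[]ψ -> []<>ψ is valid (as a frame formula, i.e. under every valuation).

(F2), (F3)

The schema corresponds to convergence: forall x forall y forall z (Rxy & Rxz -> exists w (Ryw & Rzw)).
(F1): fails — Rw2w1 and Rw2w3 but w1 and w3 have no common successor.
(F2): satisfies the condition.
(F3): satisfies the condition.
Valid on: (F2), (F3).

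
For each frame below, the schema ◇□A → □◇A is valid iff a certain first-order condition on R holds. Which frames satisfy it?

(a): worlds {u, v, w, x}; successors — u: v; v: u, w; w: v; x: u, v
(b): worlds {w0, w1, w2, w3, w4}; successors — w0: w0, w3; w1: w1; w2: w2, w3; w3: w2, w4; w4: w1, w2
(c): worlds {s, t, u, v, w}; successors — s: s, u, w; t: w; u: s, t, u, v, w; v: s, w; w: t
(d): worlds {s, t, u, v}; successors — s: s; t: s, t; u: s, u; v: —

(d)

The schema corresponds to convergence: ∀x ∀y ∀z (Rxy ∧ Rxz → ∃w (Ryw ∧ Rzw)).
(a): fails — Rxu and Rxv but u and v have no common successor.
(b): fails — Rw0w0 and Rw0w3 but w0 and w3 have no common successor.
(c): fails — Rsw and Rss but w and s have no common successor.
(d): satisfies the condition.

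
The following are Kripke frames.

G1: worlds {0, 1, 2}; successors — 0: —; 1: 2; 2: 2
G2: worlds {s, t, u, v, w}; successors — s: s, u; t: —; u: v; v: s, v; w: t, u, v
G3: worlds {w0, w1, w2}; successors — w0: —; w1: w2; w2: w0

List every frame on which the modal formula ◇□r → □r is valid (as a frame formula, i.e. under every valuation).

This is the axiom for the Euclidean property; its first-order frame correspondent is ∀x ∀y ∀z (Rxy ∧ Rxz → Ryz).
G1: holds.
G2: fails — Rsu and Rsu but not Ruu.
G3: fails — Rw1w2 and Rw1w2 but not Rw2w2.
Valid on: G1.

G1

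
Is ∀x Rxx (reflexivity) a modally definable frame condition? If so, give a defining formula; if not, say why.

Yes: it is reflexivity, defined by the T schema □r → r.
Suppose □r→r is valid. At any x set V(r)={w : Rxw}. Then □r holds at x, so r holds at x, i.e. Rxx.

Yes — defined by □r → r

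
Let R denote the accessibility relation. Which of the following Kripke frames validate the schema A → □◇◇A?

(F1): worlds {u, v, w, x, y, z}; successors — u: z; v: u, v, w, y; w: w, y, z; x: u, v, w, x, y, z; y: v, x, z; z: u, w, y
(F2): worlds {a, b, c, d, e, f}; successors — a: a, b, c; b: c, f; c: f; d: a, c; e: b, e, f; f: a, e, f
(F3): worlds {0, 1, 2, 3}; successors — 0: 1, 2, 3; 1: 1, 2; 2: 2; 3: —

The schema corresponds to a generalized confluence (Geach) condition: ∀x ∀z (xRz → ∃w (x = w ∧ zR²w)).
(F1): fails — uRz but no t with u=t and zR²t.
(F2): fails — bRc but no w with b=w and cR²w.
(F3): fails — 0R1 but no w with 0=w and 1R²w.

none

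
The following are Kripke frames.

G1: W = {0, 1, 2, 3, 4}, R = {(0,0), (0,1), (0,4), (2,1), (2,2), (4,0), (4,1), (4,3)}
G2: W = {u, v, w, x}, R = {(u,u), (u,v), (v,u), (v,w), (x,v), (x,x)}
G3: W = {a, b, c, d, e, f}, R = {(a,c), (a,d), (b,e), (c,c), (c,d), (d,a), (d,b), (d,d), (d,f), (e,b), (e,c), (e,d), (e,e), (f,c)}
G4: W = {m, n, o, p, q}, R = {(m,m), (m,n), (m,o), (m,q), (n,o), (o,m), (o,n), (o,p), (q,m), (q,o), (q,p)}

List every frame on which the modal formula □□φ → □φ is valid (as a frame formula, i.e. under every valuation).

This is the axiom for density; its first-order frame correspondent is ∀x ∀y (Rxy → ∃z (Rxz ∧ Rzy)).
G1: fails — R43 but no z with R4z and Rz3.
G2: fails — Rvw but no z with Rvz and Rzw.
G3: condition met.
G4: fails — Rop but no z with Roz and Rzp.

G3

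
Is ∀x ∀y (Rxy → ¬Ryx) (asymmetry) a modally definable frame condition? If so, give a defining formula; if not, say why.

Modal frame validity is preserved under surjective bounded morphisms.
The 3-cycle (worlds 0,1,2 with 0→1→2→0) is asymmetric. Mapping every world to a single reflexive point • is a surjective bounded morphism, and the reflexive point is not asymmetric (R•• but asymmetry requires ¬R••).
So the class is not modally definable.

No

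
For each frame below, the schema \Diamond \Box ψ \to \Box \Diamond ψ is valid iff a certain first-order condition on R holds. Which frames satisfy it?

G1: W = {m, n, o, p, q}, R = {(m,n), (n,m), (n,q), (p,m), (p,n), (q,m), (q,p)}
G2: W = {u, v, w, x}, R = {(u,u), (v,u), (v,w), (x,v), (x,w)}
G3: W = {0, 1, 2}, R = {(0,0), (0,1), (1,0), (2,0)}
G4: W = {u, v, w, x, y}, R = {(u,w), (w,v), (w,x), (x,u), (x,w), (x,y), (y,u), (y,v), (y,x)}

The schema corresponds to convergence: \forall x \forall y \forall z (Rxy \wedge Rxz \to \exists w (Ryw \wedge Rzw)).
G1: fails — Rnq and Rnm but q and m have no common successor.
G2: fails — Rvw and Rvw but w and w have no common successor.
G3: satisfies the condition.
G4: fails — Rwx and Rwv but x and v have no common successor.

G3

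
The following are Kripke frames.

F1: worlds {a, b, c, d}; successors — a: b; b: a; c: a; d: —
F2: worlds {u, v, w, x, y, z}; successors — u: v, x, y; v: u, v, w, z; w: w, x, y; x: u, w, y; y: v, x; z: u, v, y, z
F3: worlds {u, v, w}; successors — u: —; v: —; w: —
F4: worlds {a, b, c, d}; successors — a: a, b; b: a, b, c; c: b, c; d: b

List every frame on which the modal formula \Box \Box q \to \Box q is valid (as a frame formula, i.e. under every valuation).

The schema corresponds to density: \forall x \forall y (Rxy \to \exists z (Rxz \wedge Rzy)).
F1: fails — Rca but no z with Rcz and Rza.
F2: fails — Ryx but no t with Ryt and Rtx.
F3: holds.
F4: holds.

F3, F4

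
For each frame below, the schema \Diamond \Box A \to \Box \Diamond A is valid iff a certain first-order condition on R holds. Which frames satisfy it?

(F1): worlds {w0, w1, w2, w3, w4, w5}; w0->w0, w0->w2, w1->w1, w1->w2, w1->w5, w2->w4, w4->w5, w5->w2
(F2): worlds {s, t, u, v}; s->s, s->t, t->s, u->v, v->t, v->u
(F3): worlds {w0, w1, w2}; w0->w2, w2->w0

(F3)

The schema corresponds to convergence: \forall x \forall y \forall z (Rxy \wedge Rxz \to \exists w (Ryw \wedge Rzw)).
(F1): fails — Rw0w2 and Rw0w0 but w2 and w0 have no common successor.
(F2): fails — Rvt and Rvu but t and u have no common successor.
(F3): holds.
Valid on: (F3).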